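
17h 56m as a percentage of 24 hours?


Total minutes: 17×60 + 56 = 1076
Day = 24×60 = 1440 minutes
Fraction = 1076/1440 ≈ 0.7472
As a percentage: 1076/1440 × 100 ≈ 74.72%

0.7472 (74.72%)


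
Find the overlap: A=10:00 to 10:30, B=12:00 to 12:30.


Meeting A: 600-630 (in minutes from midnight)
Meeting B: 720-750
Overlap start = max(600, 720) = 720
Overlap end = min(630, 750) = 630
Overlap = max(0, 630 - 720) = 0 min

0 minutes


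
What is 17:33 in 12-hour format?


5:33 PM

Hour: 17
17 - 12 = 5 → PM


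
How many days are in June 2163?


30 days

Month: June (month 6)
June has 30 days


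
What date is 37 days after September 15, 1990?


Start: September 15, 1990
Add 37 days
September 15 → October 1: 30 - 15 + 1 = 16 days (37 - 16 = 21 left)
October 1 + 21 = October 22, 1990

October 22, 1990


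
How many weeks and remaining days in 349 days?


Weeks: 349 ÷ 7 = 49 remainder 6

49 weeks 6 days


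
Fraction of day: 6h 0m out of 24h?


0.2500 (25.00%)

Total minutes: 6×60 + 0 = 360
Day = 24×60 = 1440 minutes
Fraction = 360/1440 = 0.2500
As a percentage: 360/1440 × 100 = 25.00%


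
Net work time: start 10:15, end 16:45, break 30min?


6h 0m (360 minutes)

Total time = (16×60+45) - (10×60+15)
= 1005 - 615 = 390 min
Minus break: 390 - 30 = 360 min
= 6h 0m


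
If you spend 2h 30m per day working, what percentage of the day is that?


10.4%

Time: 150 minutes
Day: 1440 minutes
Percentage = (150/1440) × 100 ≈ 10.4%


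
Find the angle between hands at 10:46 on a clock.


47.0°

Hour hand = 10×30 + 46×0.5 = 323.0°
Minute hand = 46×6 = 276°
Difference = |323.0 - 276| = 47.0°


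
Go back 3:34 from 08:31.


Start: 511 minutes from midnight
Subtract: 214 minutes
Remaining: 511 - 214 = 297
Hours: 4, Minutes: 57

04:57


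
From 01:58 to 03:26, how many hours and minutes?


End time in minutes: 3×60 + 26 = 206
Start time in minutes: 1×60 + 58 = 118
Difference = 206 - 118 = 88 minutes
= 1 hours 28 minutes

1h 28m


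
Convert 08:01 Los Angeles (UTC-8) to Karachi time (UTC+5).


Time difference = UTC+5 - UTC-8 = +13 hours
New hour = (8 + 13) mod 24
= 21 mod 24 = 21
Minutes unchanged → 21:01

21:01


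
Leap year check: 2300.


Rules: divisible by 4 AND (not by 100 OR by 400)
2300 ÷ 4 = 575 exactly → divisible by 4
2300 ÷ 100 = 23 exactly → divisible by 100
2300 ÷ 400 = 5 remainder 300 → not divisible by 400
Divisible by 100 but not by 400 → not a leap year

No


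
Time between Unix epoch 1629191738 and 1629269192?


Difference = 1629269192 - 1629191738 = 77454 seconds
In hours: 77454 / 3600 ≈ 21.5
In days: 77454 / 86400 ≈ 0.90

77454 seconds (21.5 hours / 0.90 days)


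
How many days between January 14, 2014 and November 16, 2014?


From January 14, 2014 to November 16, 2014
Rest of January 2014: 31 - 14 = 17
Full months: February 2014 28, March 31, April 30, May 31, June 30, July 31, August 31, September 30, October 31
Days into November 2014: 16
Total = 17 + 28 + 31 + 30 + 31 + 30 + 31 + 31 + 30 + 31 + 16 = 306 days

306 days


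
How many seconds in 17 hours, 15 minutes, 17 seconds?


Hours: 17 × 3600 = 61200
Minutes: 15 × 60 = 900
Seconds: 17
Total = 61200 + 900 + 17 = 62117

62117 seconds


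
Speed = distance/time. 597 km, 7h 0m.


Distance: 597 km
Time: 7 hours
Speed = 597 / 7 ≈ 85.3 km/h

85.3 km/h


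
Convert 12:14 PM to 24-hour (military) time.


12:14

Input: 12:14 PM
12 PM → 12 (noon)


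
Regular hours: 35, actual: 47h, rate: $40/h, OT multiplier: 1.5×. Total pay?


Regular: 35h × $40 = $1400.00
Overtime: 47 - 35 = 12h
OT pay: 12h × $40 × 1.5 = $720.00
Total = $1400.00 + $720.00 = $2120.00

$2120.00


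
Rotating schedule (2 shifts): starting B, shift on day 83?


Shift B

Shifts: A, B
Start: B (index 1)
Day 83: (1 + 83 - 1) mod 2
= 83 mod 2
= 1
Index 1 → shift B


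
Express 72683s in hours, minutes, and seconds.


Hours: 72683 ÷ 3600 = 20 remainder 683
Minutes: 683 ÷ 60 = 11 remainder 23
Seconds: 23

20h 11m 23s


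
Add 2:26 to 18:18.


20:44

Start: 1098 minutes from midnight
Add: 146 minutes
Total: 1244 minutes
Hours: 1244 ÷ 60 = 20 remainder 44


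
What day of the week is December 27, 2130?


Zeller's congruence:
q=27, m=12, k=30, j=21
h = (27 + ⌊13×13/5⌋ + 30 + ⌊30/4⌋ + ⌊21/4⌋ - 2×21) mod 7
= (27 + 33 + 30 + 7 + 5 - 42) mod 7
= 60 mod 7 = 4
h=4 → Wednesday

Wednesday


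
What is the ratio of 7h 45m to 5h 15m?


31:21 (1.48)

Duration 1: 465 minutes
Duration 2: 315 minutes
Ratio = 465:315
GCD = 15
Simplified = 31:21
As a decimal: 31/21 ≈ 1.48


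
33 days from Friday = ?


Wednesday

Start: Friday (index 4)
(4 + 33) mod 7
= 37 mod 7
= 2
Index 2 → Wednesday


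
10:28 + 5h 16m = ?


15:44

Start: 628 minutes from midnight
Add: 316 minutes
Total: 944 minutes
Hours: 944 ÷ 60 = 15 remainder 44


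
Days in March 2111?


Month: March (month 3)
March has 31 days

31 days


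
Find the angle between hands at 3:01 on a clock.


Hour hand = 3×30 + 1×0.5 = 90.5°
Minute hand = 1×6 = 6°
Difference = |90.5 - 6| = 84.5°

84.5°


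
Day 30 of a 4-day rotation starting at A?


Shift B

Shifts: A, B, C, D
Start: A (index 0)
Day 30: (0 + 30 - 1) mod 4
= 29 mod 4
= 1
Index 1 → shift B


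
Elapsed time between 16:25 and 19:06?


End time in minutes: 19×60 + 6 = 1146
Start time in minutes: 16×60 + 25 = 985
Difference = 1146 - 985 = 161 minutes
= 2 hours 41 minutes

2h 41m


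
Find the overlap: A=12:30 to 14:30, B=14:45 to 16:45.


Meeting A: 750-870 (in minutes from midnight)
Meeting B: 885-1005
Overlap start = max(750, 885) = 885
Overlap end = min(870, 1005) = 870
Overlap = max(0, 870 - 885) = 0 min

0 minutes


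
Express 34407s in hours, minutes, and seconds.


Hours: 34407 ÷ 3600 = 9 remainder 2007
Minutes: 2007 ÷ 60 = 33 remainder 27
Seconds: 27

9h 33m 27s


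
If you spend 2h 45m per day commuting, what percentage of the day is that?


11.5%

Time: 165 minutes
Day: 1440 minutes
Percentage = (165/1440) × 100 ≈ 11.5%


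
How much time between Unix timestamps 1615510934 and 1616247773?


Difference = 1616247773 - 1615510934 = 736839 seconds
In hours: 736839 / 3600 ≈ 204.7
In days: 736839 / 86400 ≈ 8.53

736839 seconds (204.7 hours / 8.53 days)


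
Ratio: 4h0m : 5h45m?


16:23 (0.70)

Duration 1: 240 minutes
Duration 2: 345 minutes
Ratio = 240:345
GCD = 15
Simplified = 16:23
As a decimal: 16/23 ≈ 0.70


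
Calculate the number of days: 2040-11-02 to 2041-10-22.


354 days

From November 2, 2040 to October 22, 2041
Rest of November 2040: 30 - 2 = 28
Full months: December 31, January 31, February 2041 28, March 31, April 30, May 31, June 30, July 31, August 31, September 30
Days into October 2041: 22
Total = 28 + 31 + 31 + 28 + 31 + 30 + 31 + 30 + 31 + 31 + 30 + 22 = 354 days


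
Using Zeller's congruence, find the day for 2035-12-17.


Zeller's congruence:
q=17, m=12, k=35, j=20
h = (17 + ⌊13×13/5⌋ + 35 + ⌊35/4⌋ + ⌊20/4⌋ - 2×20) mod 7
= (17 + 33 + 35 + 8 + 5 - 40) mod 7
= 58 mod 7 = 2
h=2 → Monday

Monday


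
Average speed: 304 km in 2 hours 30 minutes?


Distance: 304 km
Time: 2h 30m = 150 min = 150/60 = 5/2 hours
Speed = 304 ÷ (5/2) = 304 × 2 / 5 = 608/5 = 121.6 km/h

121.6 km/h


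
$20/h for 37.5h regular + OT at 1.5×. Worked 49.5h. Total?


$1110.00

Regular: 37.5h × $20 = $750.00
Overtime: 49.5 - 37.5 = 12.0h
OT pay: 12.0h × $20 × 1.5 = $360.00
Total = $750.00 + $360.00 = $1110.00


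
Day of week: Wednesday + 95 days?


Sunday

Start: Wednesday (index 2)
(2 + 95) mod 7
= 97 mod 7
= 6
Index 6 → Sunday


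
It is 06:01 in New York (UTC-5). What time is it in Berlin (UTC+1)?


Time difference = UTC+1 - UTC-5 = +6 hours
New hour = (6 + 6) mod 24
= 12 mod 24 = 12
Minutes unchanged → 12:01

12:01


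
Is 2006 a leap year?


No

Rules: divisible by 4 AND (not by 100 OR by 400)
2006 ÷ 4 = 501 remainder 2 → not divisible by 4
Not divisible by 4 → not a leap year


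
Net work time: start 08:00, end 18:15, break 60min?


Total time = (18×60+15) - (8×60+0)
= 1095 - 480 = 615 min
Minus break: 615 - 60 = 555 min
= 9h 15m

9h 15m (555 minutes)


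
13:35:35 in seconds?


48935 seconds

Hours: 13 × 3600 = 46800
Minutes: 35 × 60 = 2100
Seconds: 35
Total = 46800 + 2100 + 35 = 48935


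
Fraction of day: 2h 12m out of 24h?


Total minutes: 2×60 + 12 = 132
Day = 24×60 = 1440 minutes
Fraction = 132/1440 ≈ 0.0917
As a percentage: 132/1440 × 100 ≈ 9.17%

0.0917 (9.17%)


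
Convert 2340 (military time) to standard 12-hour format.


11:40 PM

Hour: 23
23 - 12 = 11 → PM


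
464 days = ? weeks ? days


66 weeks 2 days

Weeks: 464 ÷ 7 = 66 remainder 2


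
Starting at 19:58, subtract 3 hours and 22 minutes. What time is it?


Start: 1198 minutes from midnight
Subtract: 202 minutes
Remaining: 1198 - 202 = 996
Hours: 16, Minutes: 36

16:36


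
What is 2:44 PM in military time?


Input: 2:44 PM
PM: 2 + 12 = 14

14:44


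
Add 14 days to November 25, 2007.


December 9, 2007

Start: November 25, 2007
Add 14 days
November 25 → December 1: 30 - 25 + 1 = 6 days (14 - 6 = 8 left)
December 1 + 8 = December 9, 2007


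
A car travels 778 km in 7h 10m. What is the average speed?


108.6 km/h

Distance: 778 km
Time: 7h 10m = 430 min = 430/60 = 43/6 hours
Speed = 778 ÷ (43/6) = 778 × 6 / 43 = 4668/43 ≈ 108.6 km/h


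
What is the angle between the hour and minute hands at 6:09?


Hour hand = 6×30 + 9×0.5 = 184.5°
Minute hand = 9×6 = 54°
Difference = |184.5 - 54| = 130.5°

130.5°


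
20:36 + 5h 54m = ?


Start: 1236 minutes from midnight
Add: 354 minutes
Total: 1590 minutes
Hours: 1590 ÷ 60 = 26 remainder 30
26 ≥ 24 → 26 - 24 = 2 (next day)

02:30 (next day)


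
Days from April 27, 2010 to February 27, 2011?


From April 27, 2010 to February 27, 2011
Rest of April 2010: 30 - 27 = 3
Full months: May 31, June 30, July 31, August 31, September 30, October 31, November 30, December 31, January 31
Days into February 2011: 27
Total = 3 + 31 + 30 + 31 + 31 + 30 + 31 + 30 + 31 + 31 + 27 = 306 days

306 days


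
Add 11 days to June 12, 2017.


Start: June 12, 2017
Add 11 days
June 12 + 11 = June 23, 2017

June 23, 2017


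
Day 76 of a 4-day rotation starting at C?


Shifts: A, B, C, D
Start: C (index 2)
Day 76: (2 + 76 - 1) mod 4
= 77 mod 4
= 1
Index 1 → shift B

Shift B


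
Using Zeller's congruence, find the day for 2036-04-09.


Zeller's congruence:
q=9, m=4, k=36, j=20
h = (9 + ⌊13×5/5⌋ + 36 + ⌊36/4⌋ + ⌊20/4⌋ - 2×20) mod 7
= (9 + 13 + 36 + 9 + 5 - 40) mod 7
= 32 mod 7 = 4
h=4 → Wednesday

Wednesday


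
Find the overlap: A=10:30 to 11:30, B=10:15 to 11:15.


Meeting A: 630-690 (in minutes from midnight)
Meeting B: 615-675
Overlap start = max(630, 615) = 630
Overlap end = min(690, 675) = 675
Overlap = max(0, 675 - 630) = 45 min

45 minutes


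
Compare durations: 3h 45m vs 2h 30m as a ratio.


Duration 1: 225 minutes
Duration 2: 150 minutes
Ratio = 225:150
GCD = 75
Simplified = 3:2
As a decimal: 3/2 = 1.50

3:2 (1.50)


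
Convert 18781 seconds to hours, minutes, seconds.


Hours: 18781 ÷ 3600 = 5 remainder 781
Minutes: 781 ÷ 60 = 13 remainder 1
Seconds: 1

5h 13m 1s


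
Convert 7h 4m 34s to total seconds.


Hours: 7 × 3600 = 25200
Minutes: 4 × 60 = 240
Seconds: 34
Total = 25200 + 240 + 34 = 25474

25474 seconds


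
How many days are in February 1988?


Month: February (month 2)
February: 28 or 29 (leap year)
1988 leap year? Yes

29 days


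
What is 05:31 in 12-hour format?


Hour: 5
5 < 12 → AM

5:31 AM


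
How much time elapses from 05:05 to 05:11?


0h 6m

End time in minutes: 5×60 + 11 = 311
Start time in minutes: 5×60 + 5 = 305
Difference = 311 - 305 = 6 minutes
= 0 hours 6 minutes


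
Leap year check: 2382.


Rules: divisible by 4 AND (not by 100 OR by 400)
2382 ÷ 4 = 595 remainder 2 → not divisible by 4
Not divisible by 4 → not a leap year

No


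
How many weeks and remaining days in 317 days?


45 weeks 2 days

Weeks: 317 ÷ 7 = 45 remainder 2


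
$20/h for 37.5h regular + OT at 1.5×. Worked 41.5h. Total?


$870.00

Regular: 37.5h × $20 = $750.00
Overtime: 41.5 - 37.5 = 4.0h
OT pay: 4.0h × $20 × 1.5 = $120.00
Total = $750.00 + $120.00 = $870.00


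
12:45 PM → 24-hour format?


12:45

Input: 12:45 PM
12 PM → 12 (noon)


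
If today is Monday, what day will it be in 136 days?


Thursday

Start: Monday (index 0)
(0 + 136) mod 7
= 136 mod 7
= 3
Index 3 → Thursday


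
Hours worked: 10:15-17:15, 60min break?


6h 0m (360 minutes)

Total time = (17×60+15) - (10×60+15)
= 1035 - 615 = 420 min
Minus break: 420 - 60 = 360 min
= 6h 0m


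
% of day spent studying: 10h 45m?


Time: 645 minutes
Day: 1440 minutes
Percentage = (645/1440) × 100 ≈ 44.8%

44.8%


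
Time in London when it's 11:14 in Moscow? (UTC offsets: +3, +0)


08:14

Time difference = UTC+0 - UTC+3 = -3 hours
New hour = (11 -3) mod 24
= 8 mod 24 = 8
Minutes unchanged → 08:14


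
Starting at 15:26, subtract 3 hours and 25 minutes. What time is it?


Start: 926 minutes from midnight
Subtract: 205 minutes
Remaining: 926 - 205 = 721
Hours: 12, Minutes: 1

12:01


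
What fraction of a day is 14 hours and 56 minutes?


Total minutes: 14×60 + 56 = 896
Day = 24×60 = 1440 minutes
Fraction = 896/1440 ≈ 0.6222
As a percentage: 896/1440 × 100 ≈ 62.22%

0.6222 (62.22%)


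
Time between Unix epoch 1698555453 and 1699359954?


804501 seconds (223.5 hours / 9.31 days)

Difference = 1699359954 - 1698555453 = 804501 seconds
In hours: 804501 / 3600 ≈ 223.5
In days: 804501 / 86400 ≈ 9.31


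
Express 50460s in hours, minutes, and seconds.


14h 1m 0s

Hours: 50460 ÷ 3600 = 14 remainder 60
Minutes: 60 ÷ 60 = 1 remainder 0
Seconds: 0


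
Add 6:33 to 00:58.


07:31

Start: 58 minutes from midnight
Add: 393 minutes
Total: 451 minutes
Hours: 451 ÷ 60 = 7 remainder 31


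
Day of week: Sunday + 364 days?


Start: Sunday (index 6)
(6 + 364) mod 7
= 370 mod 7
= 6
Index 6 → Sunday

Sunday


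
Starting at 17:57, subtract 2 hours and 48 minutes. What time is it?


15:09

Start: 1077 minutes from midnight
Subtract: 168 minutes
Remaining: 1077 - 168 = 909
Hours: 15, Minutes: 9


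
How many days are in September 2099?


Month: September (month 9)
September has 30 days

30 days


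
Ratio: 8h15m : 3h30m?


Duration 1: 495 minutes
Duration 2: 210 minutes
Ratio = 495:210
GCD = 15
Simplified = 33:14
As a decimal: 33/14 ≈ 2.36

33:14 (2.36)


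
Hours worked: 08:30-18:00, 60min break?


Total time = (18×60+0) - (8×60+30)
= 1080 - 510 = 570 min
Minus break: 570 - 60 = 510 min
= 8h 30m

8h 30m (510 minutes)


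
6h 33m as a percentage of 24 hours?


Total minutes: 6×60 + 33 = 393
Day = 24×60 = 1440 minutes
Fraction = 393/1440 ≈ 0.2729
As a percentage: 393/1440 × 100 ≈ 27.29%

0.2729 (27.29%)


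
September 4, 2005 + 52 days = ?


October 26, 2005

Start: September 4, 2005
Add 52 days
September 4 → October 1: 30 - 4 + 1 = 27 days (52 - 27 = 25 left)
October 1 + 25 = October 26, 2005


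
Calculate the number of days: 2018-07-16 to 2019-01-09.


From July 16, 2018 to January 9, 2019
Rest of July 2018: 31 - 16 = 15
Full months: August 31, September 30, October 31, November 30, December 31
Days into January 2019: 9
Total = 15 + 31 + 30 + 31 + 30 + 31 + 9 = 177 days

177 days


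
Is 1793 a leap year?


No

Rules: divisible by 4 AND (not by 100 OR by 400)
1793 ÷ 4 = 448 remainder 1 → not divisible by 4
Not divisible by 4 → not a leap year


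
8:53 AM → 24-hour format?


Input: 8:53 AM
AM hour stays: 8

08:53


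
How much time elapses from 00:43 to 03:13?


End time in minutes: 3×60 + 13 = 193
Start time in minutes: 0×60 + 43 = 43
Difference = 193 - 43 = 150 minutes
= 2 hours 30 minutes

2h 30m


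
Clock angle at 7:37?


6.5°

Hour hand = 7×30 + 37×0.5 = 228.5°
Minute hand = 37×6 = 222°
Difference = |228.5 - 222| = 6.5°


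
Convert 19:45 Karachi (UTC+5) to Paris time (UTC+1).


Time difference = UTC+1 - UTC+5 = -4 hours
New hour = (19 -4) mod 24
= 15 mod 24 = 15
Minutes unchanged → 15:45

15:45


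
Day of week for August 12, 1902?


Zeller's congruence:
q=12, m=8, k=2, j=19
h = (12 + ⌊13×9/5⌋ + 2 + ⌊2/4⌋ + ⌊19/4⌋ - 2×19) mod 7
= (12 + 23 + 2 + 0 + 4 - 38) mod 7
= 3 mod 7 = 3
h=3 → Tuesday

Tuesday


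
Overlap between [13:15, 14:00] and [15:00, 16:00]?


Meeting A: 795-840 (in minutes from midnight)
Meeting B: 900-960
Overlap start = max(795, 900) = 900
Overlap end = min(840, 960) = 840
Overlap = max(0, 840 - 900) = 0 min

0 minutes


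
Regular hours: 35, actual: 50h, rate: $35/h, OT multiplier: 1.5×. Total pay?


$2012.50

Regular: 35h × $35 = $1225.00
Overtime: 50 - 35 = 15h
OT pay: 15h × $35 × 1.5 = $787.50
Total = $1225.00 + $787.50 = $2012.50


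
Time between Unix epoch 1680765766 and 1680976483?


210717 seconds (58.5 hours / 2.44 days)

Difference = 1680976483 - 1680765766 = 210717 seconds
In hours: 210717 / 3600 ≈ 58.5
In days: 210717 / 86400 ≈ 2.44


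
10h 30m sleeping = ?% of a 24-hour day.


Time: 630 minutes
Day: 1440 minutes
Percentage = (630/1440) × 100 ≈ 43.8%

43.8%


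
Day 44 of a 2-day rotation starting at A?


Shifts: A, B
Start: A (index 0)
Day 44: (0 + 44 - 1) mod 2
= 43 mod 2
= 1
Index 1 → shift B

Shift B


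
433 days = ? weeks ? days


61 weeks 6 days

Weeks: 433 ÷ 7 = 61 remainder 6


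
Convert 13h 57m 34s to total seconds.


Hours: 13 × 3600 = 46800
Minutes: 57 × 60 = 3420
Seconds: 34
Total = 46800 + 3420 + 34 = 50254

50254 seconds


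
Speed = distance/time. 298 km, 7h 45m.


38.5 km/h

Distance: 298 km
Time: 7h 45m = 465 min = 465/60 = 31/4 hours
Speed = 298 ÷ (31/4) = 298 × 4 / 31 = 1192/31 ≈ 38.5 km/h


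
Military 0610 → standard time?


Hour: 6
6 < 12 → AM

6:10 AM


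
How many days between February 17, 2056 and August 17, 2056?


From February 17, 2056 to August 17, 2056
Rest of February 2056: 29 - 17 = 12
Full months: March 31, April 30, May 31, June 30, July 31
Days into August 2056: 17
Total = 12 + 31 + 30 + 31 + 30 + 31 + 17 = 182 days

182 days


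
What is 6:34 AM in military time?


Input: 6:34 AM
AM hour stays: 6

06:34


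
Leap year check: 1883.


No

Rules: divisible by 4 AND (not by 100 OR by 400)
1883 ÷ 4 = 470 remainder 3 → not divisible by 4
Not divisible by 4 → not a leap year


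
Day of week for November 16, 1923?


Zeller's congruence:
q=16, m=11, k=23, j=19
h = (16 + ⌊13×12/5⌋ + 23 + ⌊23/4⌋ + ⌊19/4⌋ - 2×19) mod 7
= (16 + 31 + 23 + 5 + 4 - 38) mod 7
= 41 mod 7 = 6
h=6 → Friday

Friday


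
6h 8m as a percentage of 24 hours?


0.2556 (25.56%)

Total minutes: 6×60 + 8 = 368
Day = 24×60 = 1440 minutes
Fraction = 368/1440 ≈ 0.2556
As a percentage: 368/1440 × 100 ≈ 25.56%


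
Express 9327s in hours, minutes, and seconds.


2h 35m 27s

Hours: 9327 ÷ 3600 = 2 remainder 2127
Minutes: 2127 ÷ 60 = 35 remainder 27
Seconds: 27


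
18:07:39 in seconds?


65259 seconds

Hours: 18 × 3600 = 64800
Minutes: 7 × 60 = 420
Seconds: 39
Total = 64800 + 420 + 39 = 65259


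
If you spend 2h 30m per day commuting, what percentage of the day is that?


Time: 150 minutes
Day: 1440 minutes
Percentage = (150/1440) × 100 ≈ 10.4%

10.4%


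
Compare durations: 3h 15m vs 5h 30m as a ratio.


Duration 1: 195 minutes
Duration 2: 330 minutes
Ratio = 195:330
GCD = 15
Simplified = 13:22
As a decimal: 13/22 ≈ 0.59

13:22 (0.59)


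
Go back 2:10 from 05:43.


Start: 343 minutes from midnight
Subtract: 130 minutes
Remaining: 343 - 130 = 213
Hours: 3, Minutes: 33

03:33


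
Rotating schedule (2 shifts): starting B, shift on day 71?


Shifts: A, B
Start: B (index 1)
Day 71: (1 + 71 - 1) mod 2
= 71 mod 2
= 1
Index 1 → shift B

Shift B


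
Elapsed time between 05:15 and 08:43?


3h 28m

End time in minutes: 8×60 + 43 = 523
Start time in minutes: 5×60 + 15 = 315
Difference = 523 - 315 = 208 minutes
= 3 hours 28 minutes


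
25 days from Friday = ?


Tuesday

Start: Friday (index 4)
(4 + 25) mod 7
= 29 mod 7
= 1
Index 1 → Tuesday


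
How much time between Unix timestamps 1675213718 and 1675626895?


413177 seconds (114.8 hours / 4.78 days)

Difference = 1675626895 - 1675213718 = 413177 seconds
In hours: 413177 / 3600 ≈ 114.8
In days: 413177 / 86400 ≈ 4.78


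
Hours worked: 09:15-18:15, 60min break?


8h 0m (480 minutes)

Total time = (18×60+15) - (9×60+15)
= 1095 - 555 = 540 min
Minus break: 540 - 60 = 480 min
= 8h 0m


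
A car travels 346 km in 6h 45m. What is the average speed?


51.3 km/h

Distance: 346 km
Time: 6h 45m = 405 min = 405/60 = 27/4 hours
Speed = 346 ÷ (27/4) = 346 × 4 / 27 = 1384/27 ≈ 51.3 km/h


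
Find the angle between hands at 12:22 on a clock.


Hour hand (12 ≡ 0 on the dial): 0×30 + 22×0.5 = 11.0°
Minute hand = 22×6 = 132°
Difference = |11.0 - 132| = 121.0°

121.0°


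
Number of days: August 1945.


Month: August (month 8)
August has 31 days

31 days


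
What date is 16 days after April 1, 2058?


April 17, 2058

Start: April 1, 2058
Add 16 days
April 1 + 16 = April 17, 2058


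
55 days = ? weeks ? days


7 weeks 6 days

Weeks: 55 ÷ 7 = 7 remainder 6


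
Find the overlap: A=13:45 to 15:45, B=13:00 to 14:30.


Meeting A: 825-945 (in minutes from midnight)
Meeting B: 780-870
Overlap start = max(825, 780) = 825
Overlap end = min(945, 870) = 870
Overlap = max(0, 870 - 825) = 45 min

45 minutes


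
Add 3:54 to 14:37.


18:31

Start: 877 minutes from midnight
Add: 234 minutes
Total: 1111 minutes
Hours: 1111 ÷ 60 = 18 remainder 31


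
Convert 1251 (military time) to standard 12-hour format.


12:51 PM

Hour: 12
12 → 12 PM (noon)


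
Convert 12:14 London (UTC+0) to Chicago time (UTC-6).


Time difference = UTC-6 - UTC+0 = -6 hours
New hour = (12 -6) mod 24
= 6 mod 24 = 6
Minutes unchanged → 06:14

06:14


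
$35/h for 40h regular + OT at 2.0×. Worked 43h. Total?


$1610.00

Regular: 40h × $35 = $1400.00
Overtime: 43 - 40 = 3h
OT pay: 3h × $35 × 2.0 = $210.00
Total = $1400.00 + $210.00 = $1610.00


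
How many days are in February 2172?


29 days

Month: February (month 2)
February: 28 or 29 (leap year)
2172 leap year? Yes


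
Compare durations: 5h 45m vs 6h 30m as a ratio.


23:26 (0.88)

Duration 1: 345 minutes
Duration 2: 390 minutes
Ratio = 345:390
GCD = 15
Simplified = 23:26
As a decimal: 23/26 ≈ 0.88


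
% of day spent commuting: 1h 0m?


4.2%

Time: 60 minutes
Day: 1440 minutes
Percentage = (60/1440) × 100 ≈ 4.2%


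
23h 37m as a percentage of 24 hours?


0.9840 (98.40%)

Total minutes: 23×60 + 37 = 1417
Day = 24×60 = 1440 minutes
Fraction = 1417/1440 ≈ 0.9840
As a percentage: 1417/1440 × 100 ≈ 98.40%


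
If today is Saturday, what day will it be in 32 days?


Wednesday

Start: Saturday (index 5)
(5 + 32) mod 7
= 37 mod 7
= 2
Index 2 → Wednesday


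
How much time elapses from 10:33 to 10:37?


0h 4m

End time in minutes: 10×60 + 37 = 637
Start time in minutes: 10×60 + 33 = 633
Difference = 637 - 633 = 4 minutes
= 0 hours 4 minutes


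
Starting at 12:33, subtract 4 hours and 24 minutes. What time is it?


08:09

Start: 753 minutes from midnight
Subtract: 264 minutes
Remaining: 753 - 264 = 489
Hours: 8, Minutes: 9


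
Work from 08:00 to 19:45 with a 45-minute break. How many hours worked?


Total time = (19×60+45) - (8×60+0)
= 1185 - 480 = 705 min
Minus break: 705 - 45 = 660 min
= 11h 0m

11h 0m (660 minutes)


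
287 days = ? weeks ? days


Weeks: 287 ÷ 7 = 41 remainder 0

41 weeks 0 days


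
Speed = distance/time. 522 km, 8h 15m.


Distance: 522 km
Time: 8h 15m = 495 min = 495/60 = 33/4 hours
Speed = 522 ÷ (33/4) = 522 × 4 / 33 = 2088/33 ≈ 63.3 km/h

63.3 km/h


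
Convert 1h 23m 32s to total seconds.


5012 seconds

Hours: 1 × 3600 = 3600
Minutes: 23 × 60 = 1380
Seconds: 32
Total = 3600 + 1380 + 32 = 5012


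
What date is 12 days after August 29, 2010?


September 10, 2010

Start: August 29, 2010
Add 12 days
August 29 → September 1: 31 - 29 + 1 = 3 days (12 - 3 = 9 left)
September 1 + 9 = September 10, 2010


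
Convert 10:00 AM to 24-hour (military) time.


Input: 10:00 AM
AM hour stays: 10

10:00


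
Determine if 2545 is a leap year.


Rules: divisible by 4 AND (not by 100 OR by 400)
2545 ÷ 4 = 636 remainder 1 → not divisible by 4
Not divisible by 4 → not a leap year

No


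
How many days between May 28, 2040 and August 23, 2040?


From May 28, 2040 to August 23, 2040
Rest of May 2040: 31 - 28 = 3
Full months: June 30, July 31
Days into August 2040: 23
Total = 3 + 30 + 31 + 23 = 87 days

87 days


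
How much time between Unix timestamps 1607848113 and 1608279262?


Difference = 1608279262 - 1607848113 = 431149 seconds
In hours: 431149 / 3600 ≈ 119.8
In days: 431149 / 86400 ≈ 4.99

431149 seconds (119.8 hours / 4.99 days)


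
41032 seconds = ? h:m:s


11h 23m 52s

Hours: 41032 ÷ 3600 = 11 remainder 1432
Minutes: 1432 ÷ 60 = 23 remainder 52
Seconds: 52


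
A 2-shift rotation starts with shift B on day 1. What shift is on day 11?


Shift B

Shifts: A, B
Start: B (index 1)
Day 11: (1 + 11 - 1) mod 2
= 11 mod 2
= 1
Index 1 → shift B


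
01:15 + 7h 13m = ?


08:28

Start: 75 minutes from midnight
Add: 433 minutes
Total: 508 minutes
Hours: 508 ÷ 60 = 8 remainder 28


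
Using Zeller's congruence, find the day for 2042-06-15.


Zeller's congruence:
q=15, m=6, k=42, j=20
h = (15 + ⌊13×7/5⌋ + 42 + ⌊42/4⌋ + ⌊20/4⌋ - 2×20) mod 7
= (15 + 18 + 42 + 10 + 5 - 40) mod 7
= 50 mod 7 = 1
h=1 → Sunday

Sunday


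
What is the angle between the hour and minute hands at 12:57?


Hour hand (12 ≡ 0 on the dial): 0×30 + 57×0.5 = 28.5°
Minute hand = 57×6 = 342°
Difference = |28.5 - 342| = 313.5°
Since > 180°: 360 - 313.5 = 46.5°

46.5°


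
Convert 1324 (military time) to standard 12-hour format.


Hour: 13
13 - 12 = 1 → PM

1:24 PM


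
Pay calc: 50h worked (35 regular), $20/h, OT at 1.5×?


$1150.00

Regular: 35h × $20 = $700.00
Overtime: 50 - 35 = 15h
OT pay: 15h × $20 × 1.5 = $450.00
Total = $700.00 + $450.00 = $1150.00


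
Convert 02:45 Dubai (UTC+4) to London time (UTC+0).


22:45 (previous day)

Time difference = UTC+0 - UTC+4 = -4 hours
New hour = (2 -4) mod 24
= -2 mod 24 = 22
Minutes unchanged → 22:45; -2 < 0 → previous day


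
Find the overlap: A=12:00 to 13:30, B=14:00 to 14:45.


0 minutes

Meeting A: 720-810 (in minutes from midnight)
Meeting B: 840-885
Overlap start = max(720, 840) = 840
Overlap end = min(810, 885) = 810
Overlap = max(0, 810 - 840) = 0 min


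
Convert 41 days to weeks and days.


Weeks: 41 ÷ 7 = 5 remainder 6

5 weeks 6 days


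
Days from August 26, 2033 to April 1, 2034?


218 days

From August 26, 2033 to April 1, 2034
Rest of August 2033: 31 - 26 = 5
Full months: September 30, October 31, November 30, December 31, January 31, February 2034 28, March 31
Days into April 2034: 1
Total = 5 + 30 + 31 + 30 + 31 + 31 + 28 + 31 + 1 = 218 days


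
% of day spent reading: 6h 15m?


Time: 375 minutes
Day: 1440 minutes
Percentage = (375/1440) × 100 ≈ 26.0%

26.0%


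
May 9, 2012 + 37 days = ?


June 15, 2012

Start: May 9, 2012
Add 37 days
May 9 → June 1: 31 - 9 + 1 = 23 days (37 - 23 = 14 left)
June 1 + 14 = June 15, 2012


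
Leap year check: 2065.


Rules: divisible by 4 AND (not by 100 OR by 400)
2065 ÷ 4 = 516 remainder 1 → not divisible by 4
Not divisible by 4 → not a leap year

No


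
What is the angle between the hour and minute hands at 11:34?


143.0°

Hour hand = 11×30 + 34×0.5 = 347.0°
Minute hand = 34×6 = 204°
Difference = |347.0 - 204| = 143.0°


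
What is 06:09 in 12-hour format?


6:09 AM

Hour: 6
6 < 12 → AM


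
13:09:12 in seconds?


Hours: 13 × 3600 = 46800
Minutes: 9 × 60 = 540
Seconds: 12
Total = 46800 + 540 + 12 = 47352

47352 seconds


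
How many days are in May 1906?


Month: May (month 5)
May has 31 days

31 days


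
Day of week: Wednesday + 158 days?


Start: Wednesday (index 2)
(2 + 158) mod 7
= 160 mod 7
= 6
Index 6 → Sunday

Sunday


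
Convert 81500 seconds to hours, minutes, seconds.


22h 38m 20s

Hours: 81500 ÷ 3600 = 22 remainder 2300
Minutes: 2300 ÷ 60 = 38 remainder 20
Seconds: 20


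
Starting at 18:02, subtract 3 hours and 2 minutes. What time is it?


15:00

Start: 1082 minutes from midnight
Subtract: 182 minutes
Remaining: 1082 - 182 = 900
Hours: 15, Minutes: 0


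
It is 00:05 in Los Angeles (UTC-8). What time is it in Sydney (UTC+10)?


Time difference = UTC+10 - UTC-8 = +18 hours
New hour = (0 + 18) mod 24
= 18 mod 24 = 18
Minutes unchanged → 18:05

18:05


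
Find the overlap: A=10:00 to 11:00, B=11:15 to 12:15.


0 minutes

Meeting A: 600-660 (in minutes from midnight)
Meeting B: 675-735
Overlap start = max(600, 675) = 675
Overlap end = min(660, 735) = 660
Overlap = max(0, 660 - 675) = 0 min


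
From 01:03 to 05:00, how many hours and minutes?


End time in minutes: 5×60 + 0 = 300
Start time in minutes: 1×60 + 3 = 63
Difference = 300 - 63 = 237 minutes
= 3 hours 57 minutes

3h 57m


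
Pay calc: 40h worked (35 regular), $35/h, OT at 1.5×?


$1487.50

Regular: 35h × $35 = $1225.00
Overtime: 40 - 35 = 5h
OT pay: 5h × $35 × 1.5 = $262.50
Total = $1225.00 + $262.50 = $1487.50


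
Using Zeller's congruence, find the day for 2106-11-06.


Saturday

Zeller's congruence:
q=6, m=11, k=6, j=21
h = (6 + ⌊13×12/5⌋ + 6 + ⌊6/4⌋ + ⌊21/4⌋ - 2×21) mod 7
= (6 + 31 + 6 + 1 + 5 - 42) mod 7
= 7 mod 7 = 0
h=0 → Saturday


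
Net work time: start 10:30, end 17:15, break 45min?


6h 0m (360 minutes)

Total time = (17×60+15) - (10×60+30)
= 1035 - 630 = 405 min
Minus break: 405 - 45 = 360 min
= 6h 0m


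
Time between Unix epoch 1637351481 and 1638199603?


Difference = 1638199603 - 1637351481 = 848122 seconds
In hours: 848122 / 3600 ≈ 235.6
In days: 848122 / 86400 ≈ 9.82

848122 seconds (235.6 hours / 9.82 days)


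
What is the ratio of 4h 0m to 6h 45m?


16:27 (0.59)

Duration 1: 240 minutes
Duration 2: 405 minutes
Ratio = 240:405
GCD = 15
Simplified = 16:27
As a decimal: 16/27 ≈ 0.59


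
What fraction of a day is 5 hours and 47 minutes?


Total minutes: 5×60 + 47 = 347
Day = 24×60 = 1440 minutes
Fraction = 347/1440 ≈ 0.2410
As a percentage: 347/1440 × 100 ≈ 24.10%

0.2410 (24.10%)


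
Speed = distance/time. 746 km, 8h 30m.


Distance: 746 km
Time: 8h 30m = 510 min = 510/60 = 17/2 hours
Speed = 746 ÷ (17/2) = 746 × 2 / 17 = 1492/17 ≈ 87.8 km/h

87.8 km/h


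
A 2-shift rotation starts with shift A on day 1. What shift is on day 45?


Shift A

Shifts: A, B
Start: A (index 0)
Day 45: (0 + 45 - 1) mod 2
= 44 mod 2
= 0
Index 0 → shift A


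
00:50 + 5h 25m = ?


Start: 50 minutes from midnight
Add: 325 minutes
Total: 375 minutes
Hours: 375 ÷ 60 = 6 remainder 15

06:15


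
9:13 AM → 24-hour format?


09:13

Input: 9:13 AM
AM hour stays: 9


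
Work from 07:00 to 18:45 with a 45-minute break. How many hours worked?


11h 0m (660 minutes)

Total time = (18×60+45) - (7×60+0)
= 1125 - 420 = 705 min
Minus break: 705 - 45 = 660 min
= 11h 0m


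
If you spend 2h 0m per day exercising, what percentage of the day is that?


Time: 120 minutes
Day: 1440 minutes
Percentage = (120/1440) × 100 ≈ 8.3%

8.3%


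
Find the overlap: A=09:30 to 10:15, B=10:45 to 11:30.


Meeting A: 570-615 (in minutes from midnight)
Meeting B: 645-690
Overlap start = max(570, 645) = 645
Overlap end = min(615, 690) = 615
Overlap = max(0, 615 - 645) = 0 min

0 minutes


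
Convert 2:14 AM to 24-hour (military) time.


Input: 2:14 AM
AM hour stays: 2

02:14


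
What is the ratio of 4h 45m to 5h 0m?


19:20 (0.95)

Duration 1: 285 minutes
Duration 2: 300 minutes
Ratio = 285:300
GCD = 15
Simplified = 19:20
As a decimal: 19/20 = 0.95


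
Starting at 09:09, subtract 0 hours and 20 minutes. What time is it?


08:49

Start: 549 minutes from midnight
Subtract: 20 minutes
Remaining: 549 - 20 = 529
Hours: 8, Minutes: 49


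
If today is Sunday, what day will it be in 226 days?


Start: Sunday (index 6)
(6 + 226) mod 7
= 232 mod 7
= 1
Index 1 → Tuesday

Tuesday


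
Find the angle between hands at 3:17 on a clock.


3.5°

Hour hand = 3×30 + 17×0.5 = 98.5°
Minute hand = 17×6 = 102°
Difference = |98.5 - 102| = 3.5°


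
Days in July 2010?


31 days

Month: July (month 7)
July has 31 days


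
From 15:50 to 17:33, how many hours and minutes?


1h 43m

End time in minutes: 17×60 + 33 = 1053
Start time in minutes: 15×60 + 50 = 950
Difference = 1053 - 950 = 103 minutes
= 1 hours 43 minutes


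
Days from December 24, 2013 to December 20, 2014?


361 days

From December 24, 2013 to December 20, 2014
Rest of December 2013: 31 - 24 = 7
Full months: January 31, February 2014 28, March 31, April 30, May 31, June 30, July 31, August 31, September 30, October 31, November 30
Days into December 2014: 20
Total = 7 + 31 + 28 + 31 + 30 + 31 + 30 + 31 + 31 + 30 + 31 + 30 + 20 = 361 days


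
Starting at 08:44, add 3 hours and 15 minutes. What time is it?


11:59

Start: 524 minutes from midnight
Add: 195 minutes
Total: 719 minutes
Hours: 719 ÷ 60 = 11 remainder 59


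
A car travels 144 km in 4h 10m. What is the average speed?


Distance: 144 km
Time: 4h 10m = 250 min = 250/60 = 25/6 hours
Speed = 144 ÷ (25/6) = 144 × 6 / 25 = 864/25 ≈ 34.6 km/h

34.6 km/h


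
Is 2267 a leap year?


Rules: divisible by 4 AND (not by 100 OR by 400)
2267 ÷ 4 = 566 remainder 3 → not divisible by 4
Not divisible by 4 → not a leap year

No


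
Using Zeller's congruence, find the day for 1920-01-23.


Friday

Zeller's congruence:
q=23, m=13, k=19, j=19
h = (23 + ⌊13×14/5⌋ + 19 + ⌊19/4⌋ + ⌊19/4⌋ - 2×19) mod 7
= (23 + 36 + 19 + 4 + 4 - 38) mod 7
= 48 mod 7 = 6
h=6 → Friday


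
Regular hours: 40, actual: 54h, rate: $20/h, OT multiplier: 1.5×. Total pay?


$1220.00

Regular: 40h × $20 = $800.00
Overtime: 54 - 40 = 14h
OT pay: 14h × $20 × 1.5 = $420.00
Total = $800.00 + $420.00 = $1220.00


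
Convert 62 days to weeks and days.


8 weeks 6 days

Weeks: 62 ÷ 7 = 8 remainder 6


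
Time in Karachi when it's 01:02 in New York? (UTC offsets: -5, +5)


Time difference = UTC+5 - UTC-5 = +10 hours
New hour = (1 + 10) mod 24
= 11 mod 24 = 11
Minutes unchanged → 11:02

11:02


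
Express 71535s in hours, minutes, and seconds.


Hours: 71535 ÷ 3600 = 19 remainder 3135
Minutes: 3135 ÷ 60 = 52 remainder 15
Seconds: 15

19h 52m 15s


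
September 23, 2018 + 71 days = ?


December 3, 2018

Start: September 23, 2018
Add 71 days
September 23 → October 1: 30 - 23 + 1 = 8 days (71 - 8 = 63 left)
October 1 → November 1: 31 - 1 + 1 = 31 days (63 - 31 = 32 left)
November 1 → December 1: 30 - 1 + 1 = 30 days (32 - 30 = 2 left)
December 1 + 2 = December 3, 2018


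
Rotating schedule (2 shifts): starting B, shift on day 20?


Shifts: A, B
Start: B (index 1)
Day 20: (1 + 20 - 1) mod 2
= 20 mod 2
= 0
Index 0 → shift A

Shift A


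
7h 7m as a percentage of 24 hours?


Total minutes: 7×60 + 7 = 427
Day = 24×60 = 1440 minutes
Fraction = 427/1440 ≈ 0.2965
As a percentage: 427/1440 × 100 ≈ 29.65%

0.2965 (29.65%)


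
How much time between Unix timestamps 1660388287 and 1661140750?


Difference = 1661140750 - 1660388287 = 752463 seconds
In hours: 752463 / 3600 ≈ 209.0
In days: 752463 / 86400 ≈ 8.71

752463 seconds (209.0 hours / 8.71 days)


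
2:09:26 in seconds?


Hours: 2 × 3600 = 7200
Minutes: 9 × 60 = 540
Seconds: 26
Total = 7200 + 540 + 26 = 7766

7766 seconds


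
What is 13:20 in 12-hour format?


1:20 PM

Hour: 13
13 - 12 = 1 → PM


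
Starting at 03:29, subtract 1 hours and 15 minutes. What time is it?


Start: 209 minutes from midnight
Subtract: 75 minutes
Remaining: 209 - 75 = 134
Hours: 2, Minutes: 14

02:14


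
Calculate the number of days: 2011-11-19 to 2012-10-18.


334 days

From November 19, 2011 to October 18, 2012
Rest of November 2011: 30 - 19 = 11
Full months: December 31, January 31, February 2012 29, March 31, April 30, May 31, June 30, July 31, August 31, September 30
Days into October 2012: 18
Total = 11 + 31 + 31 + 29 + 31 + 30 + 31 + 30 + 31 + 31 + 30 + 18 = 334 days


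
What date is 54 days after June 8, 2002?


Start: June 8, 2002
Add 54 days
June 8 → July 1: 30 - 8 + 1 = 23 days (54 - 23 = 31 left)
July 1 → August 1: 31 - 1 + 1 = 31 days (31 - 31 = 0 left)
Land exactly on August 1, 2002

August 1, 2002


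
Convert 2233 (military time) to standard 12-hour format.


Hour: 22
22 - 12 = 10 → PM

10:33 PM


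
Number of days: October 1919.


Month: October (month 10)
October has 31 days

31 days


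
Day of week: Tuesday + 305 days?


Saturday

Start: Tuesday (index 1)
(1 + 305) mod 7
= 306 mod 7
= 5
Index 5 → Saturday


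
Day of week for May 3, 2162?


Zeller's congruence:
q=3, m=5, k=62, j=21
h = (3 + ⌊13×6/5⌋ + 62 + ⌊62/4⌋ + ⌊21/4⌋ - 2×21) mod 7
= (3 + 15 + 62 + 15 + 5 - 42) mod 7
= 58 mod 7 = 2
h=2 → Monday

Monday


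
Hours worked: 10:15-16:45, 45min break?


Total time = (16×60+45) - (10×60+15)
= 1005 - 615 = 390 min
Minus break: 390 - 45 = 345 min
= 5h 45m

5h 45m (345 minutes)


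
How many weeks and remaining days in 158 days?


Weeks: 158 ÷ 7 = 22 remainder 4

22 weeks 4 days


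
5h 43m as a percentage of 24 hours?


Total minutes: 5×60 + 43 = 343
Day = 24×60 = 1440 minutes
Fraction = 343/1440 ≈ 0.2382
As a percentage: 343/1440 × 100 ≈ 23.82%

0.2382 (23.82%)


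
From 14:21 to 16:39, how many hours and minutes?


End time in minutes: 16×60 + 39 = 999
Start time in minutes: 14×60 + 21 = 861
Difference = 999 - 861 = 138 minutes
= 2 hours 18 minutes

2h 18m


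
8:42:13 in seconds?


Hours: 8 × 3600 = 28800
Minutes: 42 × 60 = 2520
Seconds: 13
Total = 28800 + 2520 + 13 = 31333

31333 seconds


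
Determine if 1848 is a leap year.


Rules: divisible by 4 AND (not by 100 OR by 400)
1848 ÷ 4 = 462 exactly → divisible by 4
1848 ÷ 100 = 18 remainder 48 → not divisible by 100
Divisible by 4 but not by 100 → leap year

Yes


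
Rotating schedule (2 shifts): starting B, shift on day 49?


Shift B

Shifts: A, B
Start: B (index 1)
Day 49: (1 + 49 - 1) mod 2
= 49 mod 2
= 1
Index 1 → shift B


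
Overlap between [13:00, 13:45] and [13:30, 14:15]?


Meeting A: 780-825 (in minutes from midnight)
Meeting B: 810-855
Overlap start = max(780, 810) = 810
Overlap end = min(825, 855) = 825
Overlap = max(0, 825 - 810) = 15 min

15 minutes


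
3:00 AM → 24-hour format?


Input: 3:00 AM
AM hour stays: 3

03:00


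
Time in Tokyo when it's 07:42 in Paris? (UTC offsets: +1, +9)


Time difference = UTC+9 - UTC+1 = +8 hours
New hour = (7 + 8) mod 24
= 15 mod 24 = 15
Minutes unchanged → 15:42

15:42
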